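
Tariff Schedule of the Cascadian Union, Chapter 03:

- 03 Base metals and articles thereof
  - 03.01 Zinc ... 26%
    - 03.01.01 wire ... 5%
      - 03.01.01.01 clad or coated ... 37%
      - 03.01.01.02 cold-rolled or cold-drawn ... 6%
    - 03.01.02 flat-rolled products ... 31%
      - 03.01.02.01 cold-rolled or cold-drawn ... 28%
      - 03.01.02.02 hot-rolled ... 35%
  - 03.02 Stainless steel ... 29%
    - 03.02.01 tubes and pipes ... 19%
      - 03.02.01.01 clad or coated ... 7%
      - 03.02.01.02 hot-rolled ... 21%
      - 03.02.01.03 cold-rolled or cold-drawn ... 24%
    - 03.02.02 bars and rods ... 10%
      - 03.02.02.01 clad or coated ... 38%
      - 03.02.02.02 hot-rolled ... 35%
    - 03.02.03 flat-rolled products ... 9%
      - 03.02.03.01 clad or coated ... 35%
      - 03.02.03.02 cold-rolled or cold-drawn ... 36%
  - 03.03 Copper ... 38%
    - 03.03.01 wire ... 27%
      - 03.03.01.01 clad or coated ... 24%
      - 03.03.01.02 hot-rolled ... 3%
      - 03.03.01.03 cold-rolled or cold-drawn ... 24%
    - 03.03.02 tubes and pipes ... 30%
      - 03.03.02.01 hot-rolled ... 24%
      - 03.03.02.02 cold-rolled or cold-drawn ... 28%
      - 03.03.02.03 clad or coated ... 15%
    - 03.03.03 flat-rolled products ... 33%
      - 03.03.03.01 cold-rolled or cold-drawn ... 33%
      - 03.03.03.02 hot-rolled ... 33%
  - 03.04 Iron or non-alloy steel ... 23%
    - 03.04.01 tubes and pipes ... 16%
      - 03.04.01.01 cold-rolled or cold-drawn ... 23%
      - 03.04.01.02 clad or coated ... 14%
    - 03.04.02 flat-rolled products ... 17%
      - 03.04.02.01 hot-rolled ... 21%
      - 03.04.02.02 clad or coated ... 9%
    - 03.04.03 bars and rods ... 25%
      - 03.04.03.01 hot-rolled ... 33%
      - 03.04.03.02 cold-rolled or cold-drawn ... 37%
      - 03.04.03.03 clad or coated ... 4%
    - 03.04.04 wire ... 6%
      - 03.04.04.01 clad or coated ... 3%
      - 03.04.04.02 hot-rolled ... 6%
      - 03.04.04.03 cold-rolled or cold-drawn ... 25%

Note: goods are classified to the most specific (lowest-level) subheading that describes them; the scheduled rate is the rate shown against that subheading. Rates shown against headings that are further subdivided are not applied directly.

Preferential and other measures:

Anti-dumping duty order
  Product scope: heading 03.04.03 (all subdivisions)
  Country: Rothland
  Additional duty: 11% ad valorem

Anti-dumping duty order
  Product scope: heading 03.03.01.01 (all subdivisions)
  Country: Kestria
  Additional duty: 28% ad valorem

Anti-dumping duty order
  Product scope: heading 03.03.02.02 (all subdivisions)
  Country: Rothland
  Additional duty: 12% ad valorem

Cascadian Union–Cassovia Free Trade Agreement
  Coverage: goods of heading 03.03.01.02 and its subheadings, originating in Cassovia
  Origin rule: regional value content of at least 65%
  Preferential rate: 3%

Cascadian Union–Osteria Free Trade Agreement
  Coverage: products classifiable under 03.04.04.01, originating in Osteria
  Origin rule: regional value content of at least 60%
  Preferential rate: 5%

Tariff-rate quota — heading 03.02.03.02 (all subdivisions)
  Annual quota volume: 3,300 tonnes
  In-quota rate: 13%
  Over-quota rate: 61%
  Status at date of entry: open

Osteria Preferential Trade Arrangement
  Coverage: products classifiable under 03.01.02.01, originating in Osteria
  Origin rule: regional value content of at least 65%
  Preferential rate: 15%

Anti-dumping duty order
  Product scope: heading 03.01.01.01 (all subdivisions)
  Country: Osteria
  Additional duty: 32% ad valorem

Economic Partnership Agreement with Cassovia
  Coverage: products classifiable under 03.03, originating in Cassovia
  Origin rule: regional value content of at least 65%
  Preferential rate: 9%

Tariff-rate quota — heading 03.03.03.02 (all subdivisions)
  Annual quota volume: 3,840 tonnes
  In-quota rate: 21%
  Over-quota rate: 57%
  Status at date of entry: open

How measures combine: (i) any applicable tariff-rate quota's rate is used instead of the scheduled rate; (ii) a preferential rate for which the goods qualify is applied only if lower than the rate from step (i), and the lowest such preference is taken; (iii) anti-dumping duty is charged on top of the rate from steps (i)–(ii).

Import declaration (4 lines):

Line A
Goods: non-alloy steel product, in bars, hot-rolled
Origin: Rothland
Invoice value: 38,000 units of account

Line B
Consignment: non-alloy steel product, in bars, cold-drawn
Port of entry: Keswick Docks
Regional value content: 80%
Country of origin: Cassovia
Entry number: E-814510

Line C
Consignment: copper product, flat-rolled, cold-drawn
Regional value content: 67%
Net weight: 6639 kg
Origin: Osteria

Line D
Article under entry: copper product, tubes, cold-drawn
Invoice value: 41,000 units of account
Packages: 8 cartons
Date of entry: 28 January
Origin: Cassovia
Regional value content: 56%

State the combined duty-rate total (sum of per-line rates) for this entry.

142%

Line A: non-alloy steel → 03.04; in bars → 03.04.03; hot-rolled → 03.04.03.01. Scheduled 33%. anti-dumping (Rothland, 03.04.03): +11%; total 33% + 11% = 44%. → 44%.
Line B: non-alloy steel → 03.04; in bars → 03.04.03; cold-drawn → 03.04.03.02. Scheduled 37%. Cassovia agreement on 03.03.01.02: 03.04.03.02 not covered; Cassovia agreement on 03.03: 03.04.03.02 not covered. → 37%.
Line C: copper → 03.03; flat-rolled → 03.03.03; cold-drawn → 03.03.03.01. Scheduled 33%. Osteria agreement on 03.04.04.01: 03.03.03.01 not covered; Osteria agreement on 03.01.02.01: 03.03.03.01 not covered. → 33%.
Line D: copper → 03.03; tubes → 03.03.02; cold-drawn → 03.03.02.02. Scheduled 28%. Cassovia agreement on 03.03.01.02: 03.03.02.02 not covered; Cassovia agreement on 03.03: RVC < 65%. → 28%.
Sum: 44% + 37% + 33% + 28% = 142%.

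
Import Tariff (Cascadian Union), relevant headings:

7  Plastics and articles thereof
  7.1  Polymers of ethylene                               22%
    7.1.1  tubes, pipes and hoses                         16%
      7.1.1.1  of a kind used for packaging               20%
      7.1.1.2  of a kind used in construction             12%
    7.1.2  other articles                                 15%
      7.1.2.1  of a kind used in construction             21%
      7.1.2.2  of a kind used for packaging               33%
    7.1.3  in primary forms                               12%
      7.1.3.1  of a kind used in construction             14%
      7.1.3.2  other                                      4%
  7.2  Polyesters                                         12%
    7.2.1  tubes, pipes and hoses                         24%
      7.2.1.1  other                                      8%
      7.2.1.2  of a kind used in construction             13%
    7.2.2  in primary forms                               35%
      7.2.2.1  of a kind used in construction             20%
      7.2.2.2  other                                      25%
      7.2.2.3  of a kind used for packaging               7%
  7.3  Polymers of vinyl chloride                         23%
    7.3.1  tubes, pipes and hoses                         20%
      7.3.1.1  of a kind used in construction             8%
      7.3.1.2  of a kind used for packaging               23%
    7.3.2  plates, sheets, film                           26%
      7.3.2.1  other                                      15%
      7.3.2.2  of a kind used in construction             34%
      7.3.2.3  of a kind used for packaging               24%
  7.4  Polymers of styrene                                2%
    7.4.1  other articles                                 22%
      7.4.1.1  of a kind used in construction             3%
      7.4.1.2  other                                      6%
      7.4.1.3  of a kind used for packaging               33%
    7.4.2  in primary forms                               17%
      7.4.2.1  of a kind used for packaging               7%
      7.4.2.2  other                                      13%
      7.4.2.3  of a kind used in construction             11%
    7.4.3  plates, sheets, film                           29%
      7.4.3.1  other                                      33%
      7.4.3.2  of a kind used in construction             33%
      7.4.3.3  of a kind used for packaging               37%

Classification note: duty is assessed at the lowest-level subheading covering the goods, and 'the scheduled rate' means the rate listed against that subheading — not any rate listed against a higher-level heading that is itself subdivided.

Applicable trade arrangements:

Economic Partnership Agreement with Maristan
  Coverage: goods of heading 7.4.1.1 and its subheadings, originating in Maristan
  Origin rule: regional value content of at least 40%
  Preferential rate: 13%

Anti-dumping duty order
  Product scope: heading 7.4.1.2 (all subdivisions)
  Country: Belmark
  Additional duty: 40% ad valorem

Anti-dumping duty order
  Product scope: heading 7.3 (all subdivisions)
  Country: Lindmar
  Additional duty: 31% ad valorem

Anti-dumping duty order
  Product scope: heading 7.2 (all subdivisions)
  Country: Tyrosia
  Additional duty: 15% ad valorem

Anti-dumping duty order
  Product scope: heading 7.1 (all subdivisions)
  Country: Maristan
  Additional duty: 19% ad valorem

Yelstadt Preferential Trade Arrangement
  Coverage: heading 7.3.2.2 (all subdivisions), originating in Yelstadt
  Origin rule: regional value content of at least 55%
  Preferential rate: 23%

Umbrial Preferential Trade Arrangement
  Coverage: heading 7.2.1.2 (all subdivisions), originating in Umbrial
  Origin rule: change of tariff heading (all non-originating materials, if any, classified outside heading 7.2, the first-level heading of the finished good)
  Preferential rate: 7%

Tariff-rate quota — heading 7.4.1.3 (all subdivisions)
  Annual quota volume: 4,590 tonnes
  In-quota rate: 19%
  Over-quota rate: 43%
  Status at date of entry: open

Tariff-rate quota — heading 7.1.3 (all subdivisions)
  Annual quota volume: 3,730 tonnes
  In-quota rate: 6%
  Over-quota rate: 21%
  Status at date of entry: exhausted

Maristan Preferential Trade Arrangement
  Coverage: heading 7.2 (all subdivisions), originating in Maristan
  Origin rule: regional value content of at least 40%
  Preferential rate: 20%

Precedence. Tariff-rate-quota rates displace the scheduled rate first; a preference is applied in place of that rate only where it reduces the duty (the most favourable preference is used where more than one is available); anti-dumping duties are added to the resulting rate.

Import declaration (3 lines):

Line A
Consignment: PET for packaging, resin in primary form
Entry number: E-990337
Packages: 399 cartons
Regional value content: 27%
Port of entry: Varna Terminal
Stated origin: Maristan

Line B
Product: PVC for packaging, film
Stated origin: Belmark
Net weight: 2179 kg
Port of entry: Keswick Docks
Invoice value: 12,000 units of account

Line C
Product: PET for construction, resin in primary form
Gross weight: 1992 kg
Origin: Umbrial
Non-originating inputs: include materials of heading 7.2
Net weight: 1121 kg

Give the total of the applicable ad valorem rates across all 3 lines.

Line A: PET → 7.2; resin in primary form → 7.2.2; for packaging → 7.2.2.3. Scheduled 7%. Maristan agreement on 7.4.1.1: 7.2.2.3 not covered; Maristan agreement on 7.2: RVC < 40%. → 7%.
Line B: PVC → 7.3; film → 7.3.2; for packaging → 7.3.2.3. Scheduled 24%. No special measure applies. → 24%.
Line C: PET → 7.2; resin in primary form → 7.2.2; for construction → 7.2.2.1. Scheduled 20%. Umbrial agreement on 7.2.1.2: 7.2.2.1 not covered. → 20%.
Sum: 7% + 24% + 20% = 51%.

51%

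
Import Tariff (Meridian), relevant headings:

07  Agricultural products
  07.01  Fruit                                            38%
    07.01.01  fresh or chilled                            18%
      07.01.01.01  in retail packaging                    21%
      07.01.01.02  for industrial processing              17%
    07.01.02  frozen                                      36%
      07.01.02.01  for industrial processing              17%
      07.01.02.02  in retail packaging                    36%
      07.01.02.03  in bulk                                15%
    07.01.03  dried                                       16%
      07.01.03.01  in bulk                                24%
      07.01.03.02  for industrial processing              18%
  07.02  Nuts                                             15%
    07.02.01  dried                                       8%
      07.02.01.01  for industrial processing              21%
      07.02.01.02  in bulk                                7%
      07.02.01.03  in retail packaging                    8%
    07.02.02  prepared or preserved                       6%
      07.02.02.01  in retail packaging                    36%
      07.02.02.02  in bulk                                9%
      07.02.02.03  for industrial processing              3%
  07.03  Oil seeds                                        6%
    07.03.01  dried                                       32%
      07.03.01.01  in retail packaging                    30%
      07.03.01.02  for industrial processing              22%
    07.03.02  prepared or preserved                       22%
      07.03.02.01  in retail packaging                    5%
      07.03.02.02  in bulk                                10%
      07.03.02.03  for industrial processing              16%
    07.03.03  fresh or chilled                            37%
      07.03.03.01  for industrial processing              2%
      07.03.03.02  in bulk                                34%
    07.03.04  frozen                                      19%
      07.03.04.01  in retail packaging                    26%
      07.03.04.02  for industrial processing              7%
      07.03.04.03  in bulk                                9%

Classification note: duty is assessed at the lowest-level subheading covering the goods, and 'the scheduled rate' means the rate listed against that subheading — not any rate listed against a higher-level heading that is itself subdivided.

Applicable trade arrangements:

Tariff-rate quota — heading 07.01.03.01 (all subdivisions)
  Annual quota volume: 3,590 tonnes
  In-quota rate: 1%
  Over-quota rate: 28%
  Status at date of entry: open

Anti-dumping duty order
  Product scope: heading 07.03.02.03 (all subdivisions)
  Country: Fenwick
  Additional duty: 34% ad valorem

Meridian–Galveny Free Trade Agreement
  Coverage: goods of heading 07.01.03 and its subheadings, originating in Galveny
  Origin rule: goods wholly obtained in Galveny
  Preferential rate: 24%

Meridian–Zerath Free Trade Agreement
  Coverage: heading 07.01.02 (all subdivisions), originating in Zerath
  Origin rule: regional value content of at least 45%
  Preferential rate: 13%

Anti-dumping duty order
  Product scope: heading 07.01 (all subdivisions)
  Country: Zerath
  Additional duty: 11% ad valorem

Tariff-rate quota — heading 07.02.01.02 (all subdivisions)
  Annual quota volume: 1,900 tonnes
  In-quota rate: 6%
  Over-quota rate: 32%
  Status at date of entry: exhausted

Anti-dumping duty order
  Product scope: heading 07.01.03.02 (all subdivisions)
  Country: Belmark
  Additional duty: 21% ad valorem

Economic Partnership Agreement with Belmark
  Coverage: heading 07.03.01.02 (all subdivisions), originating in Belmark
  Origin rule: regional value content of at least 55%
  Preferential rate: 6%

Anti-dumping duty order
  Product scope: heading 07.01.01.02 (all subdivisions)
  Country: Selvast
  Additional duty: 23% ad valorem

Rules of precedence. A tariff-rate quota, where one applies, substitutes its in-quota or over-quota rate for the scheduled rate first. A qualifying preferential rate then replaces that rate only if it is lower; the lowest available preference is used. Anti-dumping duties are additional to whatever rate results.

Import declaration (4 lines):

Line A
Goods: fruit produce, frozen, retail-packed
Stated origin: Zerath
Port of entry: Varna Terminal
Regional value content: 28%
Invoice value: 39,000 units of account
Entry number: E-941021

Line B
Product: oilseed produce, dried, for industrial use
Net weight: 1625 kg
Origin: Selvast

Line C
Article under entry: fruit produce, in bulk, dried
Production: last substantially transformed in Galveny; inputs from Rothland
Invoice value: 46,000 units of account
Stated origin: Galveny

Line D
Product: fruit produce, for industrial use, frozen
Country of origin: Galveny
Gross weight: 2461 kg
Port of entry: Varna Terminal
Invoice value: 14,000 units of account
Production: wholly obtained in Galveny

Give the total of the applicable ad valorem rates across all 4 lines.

87%

Line A: fruit → 07.01; frozen → 07.01.02; retail-packed → 07.01.02.02. Scheduled 36%. Zerath agreement on 07.01.02: RVC < 45%; anti-dumping (Zerath, 07.01): +11%; total 36% + 11% = 47%. → 47%.
Line B: oilseed → 07.03; dried → 07.03.01; for industrial use → 07.03.01.02. Scheduled 22%. No special measure applies. → 22%.
Line C: fruit → 07.01; dried → 07.01.03; in bulk → 07.01.03.01. Scheduled 24%. quota on 07.01.03.01 open → in-quota 1%; Galveny agreement on 07.01.03: not wholly obtained. → 1%.
Line D: fruit → 07.01; frozen → 07.01.02; for industrial use → 07.01.02.01. Scheduled 17%. Galveny agreement on 07.01.03: 07.01.02.01 not covered. → 17%.
Sum: 47% + 22% + 1% + 17% = 87%.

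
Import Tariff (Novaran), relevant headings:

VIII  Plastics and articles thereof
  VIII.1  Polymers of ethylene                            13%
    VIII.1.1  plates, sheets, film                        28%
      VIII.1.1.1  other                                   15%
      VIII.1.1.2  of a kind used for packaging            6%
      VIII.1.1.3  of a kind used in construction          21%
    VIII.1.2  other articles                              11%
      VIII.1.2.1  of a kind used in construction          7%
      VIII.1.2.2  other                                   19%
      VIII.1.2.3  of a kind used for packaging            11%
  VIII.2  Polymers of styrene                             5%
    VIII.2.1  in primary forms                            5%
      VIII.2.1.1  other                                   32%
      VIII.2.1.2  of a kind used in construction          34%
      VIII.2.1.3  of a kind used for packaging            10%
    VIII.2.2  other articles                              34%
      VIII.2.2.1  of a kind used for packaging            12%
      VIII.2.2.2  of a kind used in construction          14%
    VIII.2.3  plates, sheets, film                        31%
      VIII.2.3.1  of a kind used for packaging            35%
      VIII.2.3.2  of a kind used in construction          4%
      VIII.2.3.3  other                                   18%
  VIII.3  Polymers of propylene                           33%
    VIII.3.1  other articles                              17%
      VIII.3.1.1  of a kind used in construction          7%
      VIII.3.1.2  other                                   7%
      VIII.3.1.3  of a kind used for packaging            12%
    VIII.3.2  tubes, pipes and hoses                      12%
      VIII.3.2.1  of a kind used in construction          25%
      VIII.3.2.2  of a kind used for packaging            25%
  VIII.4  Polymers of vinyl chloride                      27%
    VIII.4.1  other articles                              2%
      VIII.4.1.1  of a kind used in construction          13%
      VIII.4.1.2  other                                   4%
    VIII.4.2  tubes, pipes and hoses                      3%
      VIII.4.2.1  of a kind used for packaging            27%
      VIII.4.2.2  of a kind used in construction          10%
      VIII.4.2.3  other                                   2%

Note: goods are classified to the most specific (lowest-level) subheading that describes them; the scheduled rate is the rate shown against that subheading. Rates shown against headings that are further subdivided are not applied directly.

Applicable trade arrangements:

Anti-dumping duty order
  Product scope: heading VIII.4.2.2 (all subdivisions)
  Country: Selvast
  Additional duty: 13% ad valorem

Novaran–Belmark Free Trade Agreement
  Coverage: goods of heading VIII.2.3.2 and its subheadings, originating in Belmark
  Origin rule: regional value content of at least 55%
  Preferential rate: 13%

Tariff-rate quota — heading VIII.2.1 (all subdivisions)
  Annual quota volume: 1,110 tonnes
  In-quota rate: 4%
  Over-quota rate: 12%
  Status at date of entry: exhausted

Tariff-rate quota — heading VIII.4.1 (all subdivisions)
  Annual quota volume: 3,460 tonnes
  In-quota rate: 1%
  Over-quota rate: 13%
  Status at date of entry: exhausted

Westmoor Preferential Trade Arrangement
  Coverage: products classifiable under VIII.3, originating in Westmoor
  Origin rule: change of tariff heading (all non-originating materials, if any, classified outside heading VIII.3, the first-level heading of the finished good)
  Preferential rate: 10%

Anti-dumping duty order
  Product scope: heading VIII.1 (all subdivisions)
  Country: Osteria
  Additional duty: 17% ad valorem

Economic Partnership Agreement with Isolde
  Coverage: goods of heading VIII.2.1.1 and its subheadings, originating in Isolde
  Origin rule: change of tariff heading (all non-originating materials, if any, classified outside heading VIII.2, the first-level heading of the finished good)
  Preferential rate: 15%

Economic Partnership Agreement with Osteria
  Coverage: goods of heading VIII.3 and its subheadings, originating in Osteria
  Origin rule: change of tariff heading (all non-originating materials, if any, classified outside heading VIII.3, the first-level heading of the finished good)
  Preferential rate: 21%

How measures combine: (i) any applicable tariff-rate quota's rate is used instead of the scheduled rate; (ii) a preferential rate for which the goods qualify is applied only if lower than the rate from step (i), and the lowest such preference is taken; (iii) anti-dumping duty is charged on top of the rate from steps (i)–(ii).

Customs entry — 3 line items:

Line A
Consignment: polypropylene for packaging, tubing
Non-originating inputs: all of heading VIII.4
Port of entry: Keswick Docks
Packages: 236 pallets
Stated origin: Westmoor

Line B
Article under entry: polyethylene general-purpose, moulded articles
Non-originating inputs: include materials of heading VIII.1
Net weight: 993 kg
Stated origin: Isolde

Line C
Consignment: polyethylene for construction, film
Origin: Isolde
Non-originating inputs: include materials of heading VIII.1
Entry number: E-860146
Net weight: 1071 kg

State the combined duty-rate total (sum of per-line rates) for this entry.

50%

Line A: polypropylene → VIII.3; tubing → VIII.3.2; for packaging → VIII.3.2.2. Scheduled 25%. Westmoor agreement on VIII.3: CTH met → 10% available; preferential 10%. → 10%.
Line B: polyethylene → VIII.1; moulded articles → VIII.1.2; general-purpose → VIII.1.2.2. Scheduled 19%. Isolde agreement on VIII.2.1.1: VIII.1.2.2 not covered. → 19%.
Line C: polyethylene → VIII.1; film → VIII.1.1; for construction → VIII.1.1.3. Scheduled 21%. Isolde agreement on VIII.2.1.1: VIII.1.1.3 not covered. → 21%.
Sum: 10% + 19% + 21% = 50%.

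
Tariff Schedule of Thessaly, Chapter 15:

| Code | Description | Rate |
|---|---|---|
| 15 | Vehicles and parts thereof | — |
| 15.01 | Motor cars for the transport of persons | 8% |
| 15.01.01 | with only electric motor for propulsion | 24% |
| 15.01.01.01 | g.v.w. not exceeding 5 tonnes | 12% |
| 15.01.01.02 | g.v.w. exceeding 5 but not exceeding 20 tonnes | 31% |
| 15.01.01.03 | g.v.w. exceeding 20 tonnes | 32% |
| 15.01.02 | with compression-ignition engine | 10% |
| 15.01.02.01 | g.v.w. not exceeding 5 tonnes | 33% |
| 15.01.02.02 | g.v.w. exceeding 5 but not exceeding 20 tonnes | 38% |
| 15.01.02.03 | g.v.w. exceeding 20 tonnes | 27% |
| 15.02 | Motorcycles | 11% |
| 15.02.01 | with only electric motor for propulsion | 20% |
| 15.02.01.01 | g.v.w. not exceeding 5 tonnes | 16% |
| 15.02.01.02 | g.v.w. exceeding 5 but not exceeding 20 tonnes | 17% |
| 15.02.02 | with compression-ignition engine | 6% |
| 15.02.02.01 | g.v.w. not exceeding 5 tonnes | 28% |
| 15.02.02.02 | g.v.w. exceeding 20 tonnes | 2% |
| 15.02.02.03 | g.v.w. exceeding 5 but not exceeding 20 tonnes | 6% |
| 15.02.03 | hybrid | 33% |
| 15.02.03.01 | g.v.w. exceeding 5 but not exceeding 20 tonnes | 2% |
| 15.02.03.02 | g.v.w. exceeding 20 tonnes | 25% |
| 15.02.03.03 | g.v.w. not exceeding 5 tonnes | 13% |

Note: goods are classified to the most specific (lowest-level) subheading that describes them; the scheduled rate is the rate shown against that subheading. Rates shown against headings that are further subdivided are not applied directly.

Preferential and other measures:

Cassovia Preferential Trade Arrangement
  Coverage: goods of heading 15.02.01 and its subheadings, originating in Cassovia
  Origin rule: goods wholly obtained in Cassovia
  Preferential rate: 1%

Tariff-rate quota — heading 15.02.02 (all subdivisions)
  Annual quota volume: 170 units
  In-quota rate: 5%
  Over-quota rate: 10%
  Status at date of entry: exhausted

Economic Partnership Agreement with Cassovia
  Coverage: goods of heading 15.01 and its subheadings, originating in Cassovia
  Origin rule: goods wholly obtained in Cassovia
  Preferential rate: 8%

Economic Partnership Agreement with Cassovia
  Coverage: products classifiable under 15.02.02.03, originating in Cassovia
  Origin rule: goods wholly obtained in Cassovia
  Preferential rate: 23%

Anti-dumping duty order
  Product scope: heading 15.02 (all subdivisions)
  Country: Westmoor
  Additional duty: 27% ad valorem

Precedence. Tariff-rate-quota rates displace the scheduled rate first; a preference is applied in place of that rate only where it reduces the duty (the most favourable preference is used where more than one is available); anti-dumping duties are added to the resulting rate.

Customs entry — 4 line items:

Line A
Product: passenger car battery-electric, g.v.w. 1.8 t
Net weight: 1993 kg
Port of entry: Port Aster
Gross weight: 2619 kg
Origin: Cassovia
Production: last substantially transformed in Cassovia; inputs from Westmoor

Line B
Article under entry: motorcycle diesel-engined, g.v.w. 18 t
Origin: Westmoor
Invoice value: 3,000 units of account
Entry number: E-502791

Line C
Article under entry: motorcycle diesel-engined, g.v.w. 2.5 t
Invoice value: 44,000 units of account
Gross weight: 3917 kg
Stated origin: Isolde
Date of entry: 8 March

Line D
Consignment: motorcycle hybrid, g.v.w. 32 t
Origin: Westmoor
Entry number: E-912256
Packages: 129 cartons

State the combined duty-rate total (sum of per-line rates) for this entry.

Line A: passenger car → 15.01; battery-electric → 15.01.01; g.v.w. 1.8 t → 15.01.01.01. Scheduled 12%. Cassovia agreement on 15.02.01: 15.01.01.01 not covered; Cassovia agreement on 15.01: not wholly obtained; Cassovia agreement on 15.02.02.03: 15.01.01.01 not covered. → 12%.
Line B: motorcycle → 15.02; diesel-engined → 15.02.02; g.v.w. 18 t → 15.02.02.03. Scheduled 6%. quota on 15.02.02 exhausted → over-quota 10%; anti-dumping (Westmoor, 15.02): +27%; total 10% + 27% = 37%. → 37%.
Line C: motorcycle → 15.02; diesel-engined → 15.02.02; g.v.w. 2.5 t → 15.02.02.01. Scheduled 28%. quota on 15.02.02 exhausted → over-quota 10%. → 10%.
Line D: motorcycle → 15.02; hybrid → 15.02.03; g.v.w. 32 t → 15.02.03.02. Scheduled 25%. anti-dumping (Westmoor, 15.02): +27%; total 25% + 27% = 52%. → 52%.
Sum: 12% + 37% + 10% + 52% = 111%.

111%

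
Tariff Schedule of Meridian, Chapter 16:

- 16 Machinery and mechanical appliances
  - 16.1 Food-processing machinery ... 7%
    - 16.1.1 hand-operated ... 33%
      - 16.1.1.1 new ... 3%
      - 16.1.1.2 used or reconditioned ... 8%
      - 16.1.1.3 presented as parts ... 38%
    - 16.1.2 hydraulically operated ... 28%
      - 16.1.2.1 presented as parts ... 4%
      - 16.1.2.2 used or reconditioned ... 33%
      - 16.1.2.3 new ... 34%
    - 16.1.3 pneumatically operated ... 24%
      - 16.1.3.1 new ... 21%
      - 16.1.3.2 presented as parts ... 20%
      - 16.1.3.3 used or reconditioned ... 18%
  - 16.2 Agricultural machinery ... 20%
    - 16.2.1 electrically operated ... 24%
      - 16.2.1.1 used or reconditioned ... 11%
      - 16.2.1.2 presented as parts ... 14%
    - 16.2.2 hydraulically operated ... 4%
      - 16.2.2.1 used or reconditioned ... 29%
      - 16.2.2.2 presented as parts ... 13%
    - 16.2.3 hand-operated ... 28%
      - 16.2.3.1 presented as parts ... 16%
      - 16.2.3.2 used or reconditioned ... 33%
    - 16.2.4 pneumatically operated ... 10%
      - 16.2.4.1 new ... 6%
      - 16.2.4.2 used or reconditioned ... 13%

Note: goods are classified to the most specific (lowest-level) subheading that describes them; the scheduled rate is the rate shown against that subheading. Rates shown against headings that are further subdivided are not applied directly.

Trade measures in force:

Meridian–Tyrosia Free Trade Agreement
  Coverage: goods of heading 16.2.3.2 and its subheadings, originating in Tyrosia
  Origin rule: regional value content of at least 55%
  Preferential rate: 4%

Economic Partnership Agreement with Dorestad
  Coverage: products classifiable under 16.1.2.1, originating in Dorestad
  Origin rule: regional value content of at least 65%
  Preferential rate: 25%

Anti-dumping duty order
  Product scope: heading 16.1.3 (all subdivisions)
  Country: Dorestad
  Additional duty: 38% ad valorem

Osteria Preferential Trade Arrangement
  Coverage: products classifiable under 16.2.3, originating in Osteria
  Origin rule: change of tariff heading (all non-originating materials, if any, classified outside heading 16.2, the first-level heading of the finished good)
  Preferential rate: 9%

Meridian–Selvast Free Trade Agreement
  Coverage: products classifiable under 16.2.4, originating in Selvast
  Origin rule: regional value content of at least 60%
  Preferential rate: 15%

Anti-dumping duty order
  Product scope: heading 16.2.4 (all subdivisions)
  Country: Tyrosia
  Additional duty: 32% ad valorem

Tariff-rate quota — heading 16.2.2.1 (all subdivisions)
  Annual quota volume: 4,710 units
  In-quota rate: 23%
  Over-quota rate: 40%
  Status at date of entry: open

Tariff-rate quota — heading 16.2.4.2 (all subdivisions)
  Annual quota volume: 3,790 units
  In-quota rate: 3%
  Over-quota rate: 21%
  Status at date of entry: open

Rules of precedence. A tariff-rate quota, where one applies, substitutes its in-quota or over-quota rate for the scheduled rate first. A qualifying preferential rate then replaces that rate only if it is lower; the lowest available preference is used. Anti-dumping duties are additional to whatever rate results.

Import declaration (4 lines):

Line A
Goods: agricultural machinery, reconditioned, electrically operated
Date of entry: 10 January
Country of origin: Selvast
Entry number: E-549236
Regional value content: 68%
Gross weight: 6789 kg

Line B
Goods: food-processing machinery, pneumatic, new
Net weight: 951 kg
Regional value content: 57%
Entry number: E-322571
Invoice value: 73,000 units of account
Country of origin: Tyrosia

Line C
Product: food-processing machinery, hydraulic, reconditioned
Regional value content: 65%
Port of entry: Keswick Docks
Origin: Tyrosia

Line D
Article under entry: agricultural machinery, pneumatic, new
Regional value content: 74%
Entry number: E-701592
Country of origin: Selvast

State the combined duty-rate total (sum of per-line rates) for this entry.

Line A: agricultural → 16.2; electrically operated → 16.2.1; reconditioned → 16.2.1.1. Scheduled 11%. Selvast agreement on 16.2.4: 16.2.1.1 not covered. → 11%.
Line B: food-processing → 16.1; pneumatic → 16.1.3; new → 16.1.3.1. Scheduled 21%. Tyrosia agreement on 16.2.3.2: 16.1.3.1 not covered. → 21%.
Line C: food-processing → 16.1; hydraulic → 16.1.2; reconditioned → 16.1.2.2. Scheduled 33%. Tyrosia agreement on 16.2.3.2: 16.1.2.2 not covered. → 33%.
Line D: agricultural → 16.2; pneumatic → 16.2.4; new → 16.2.4.1. Scheduled 6%. Selvast agreement on 16.2.4: RVC ≥ 60% → 15% available; preference 15% not lower than 6% → no reduction. → 6%.
Sum: 11% + 21% + 33% + 6% = 71%.

71%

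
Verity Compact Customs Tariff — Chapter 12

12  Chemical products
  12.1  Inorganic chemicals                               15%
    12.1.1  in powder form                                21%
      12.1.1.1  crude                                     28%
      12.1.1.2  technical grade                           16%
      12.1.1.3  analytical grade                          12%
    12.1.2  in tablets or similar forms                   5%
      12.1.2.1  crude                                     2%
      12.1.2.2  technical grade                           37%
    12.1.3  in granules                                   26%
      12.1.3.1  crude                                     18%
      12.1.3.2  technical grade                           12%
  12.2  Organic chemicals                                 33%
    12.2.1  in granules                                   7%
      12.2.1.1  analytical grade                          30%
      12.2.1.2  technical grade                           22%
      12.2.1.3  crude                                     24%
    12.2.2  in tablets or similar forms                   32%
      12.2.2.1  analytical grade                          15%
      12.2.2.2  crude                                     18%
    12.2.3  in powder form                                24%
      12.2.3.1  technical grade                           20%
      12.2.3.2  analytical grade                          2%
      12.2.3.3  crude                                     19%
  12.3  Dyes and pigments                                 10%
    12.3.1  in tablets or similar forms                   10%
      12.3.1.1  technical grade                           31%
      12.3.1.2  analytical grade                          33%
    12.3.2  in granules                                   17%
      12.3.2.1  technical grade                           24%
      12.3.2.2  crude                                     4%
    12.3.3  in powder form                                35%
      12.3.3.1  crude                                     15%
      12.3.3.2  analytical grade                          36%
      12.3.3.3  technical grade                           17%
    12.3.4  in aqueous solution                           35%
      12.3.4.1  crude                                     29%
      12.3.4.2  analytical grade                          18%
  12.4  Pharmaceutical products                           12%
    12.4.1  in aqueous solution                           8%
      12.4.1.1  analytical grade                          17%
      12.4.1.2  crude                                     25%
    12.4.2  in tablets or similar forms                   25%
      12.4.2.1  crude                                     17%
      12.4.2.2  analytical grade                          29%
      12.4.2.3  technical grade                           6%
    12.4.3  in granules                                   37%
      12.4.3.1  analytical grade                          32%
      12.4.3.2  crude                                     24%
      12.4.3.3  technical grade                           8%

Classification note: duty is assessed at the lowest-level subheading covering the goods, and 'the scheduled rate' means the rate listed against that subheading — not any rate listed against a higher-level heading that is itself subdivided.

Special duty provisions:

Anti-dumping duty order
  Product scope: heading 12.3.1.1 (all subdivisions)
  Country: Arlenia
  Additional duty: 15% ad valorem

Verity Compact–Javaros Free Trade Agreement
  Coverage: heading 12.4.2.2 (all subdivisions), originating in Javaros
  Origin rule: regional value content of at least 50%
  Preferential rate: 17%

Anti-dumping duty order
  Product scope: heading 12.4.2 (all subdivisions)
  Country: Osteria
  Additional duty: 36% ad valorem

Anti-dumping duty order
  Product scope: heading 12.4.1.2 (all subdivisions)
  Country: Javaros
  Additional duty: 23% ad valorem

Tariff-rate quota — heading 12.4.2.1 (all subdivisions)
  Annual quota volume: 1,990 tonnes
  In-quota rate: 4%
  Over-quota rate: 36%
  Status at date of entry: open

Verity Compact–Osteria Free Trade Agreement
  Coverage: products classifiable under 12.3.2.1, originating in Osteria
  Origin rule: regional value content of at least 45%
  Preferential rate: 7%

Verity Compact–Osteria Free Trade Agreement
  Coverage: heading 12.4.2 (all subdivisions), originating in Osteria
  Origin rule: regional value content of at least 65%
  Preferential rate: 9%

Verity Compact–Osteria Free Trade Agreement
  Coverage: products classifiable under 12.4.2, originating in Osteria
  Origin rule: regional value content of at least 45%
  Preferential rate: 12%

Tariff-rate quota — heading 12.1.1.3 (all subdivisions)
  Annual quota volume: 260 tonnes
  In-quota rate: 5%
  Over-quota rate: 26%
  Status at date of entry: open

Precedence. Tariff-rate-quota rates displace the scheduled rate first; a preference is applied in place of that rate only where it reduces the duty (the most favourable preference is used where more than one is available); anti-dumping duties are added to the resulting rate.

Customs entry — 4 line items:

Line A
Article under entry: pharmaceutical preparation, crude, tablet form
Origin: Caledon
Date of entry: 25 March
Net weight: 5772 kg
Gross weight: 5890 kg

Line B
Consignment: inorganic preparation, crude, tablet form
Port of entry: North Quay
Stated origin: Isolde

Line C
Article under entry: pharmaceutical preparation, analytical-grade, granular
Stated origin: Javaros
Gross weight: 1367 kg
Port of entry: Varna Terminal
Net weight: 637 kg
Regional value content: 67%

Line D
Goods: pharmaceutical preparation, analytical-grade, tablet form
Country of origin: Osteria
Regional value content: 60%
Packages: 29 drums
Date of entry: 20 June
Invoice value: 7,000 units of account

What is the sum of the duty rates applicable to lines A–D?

Line A: pharmaceutical → 12.4; tablet form → 12.4.2; crude → 12.4.2.1. Scheduled 17%. quota on 12.4.2.1 open → in-quota 4%. → 4%.
Line B: inorganic → 12.1; tablet form → 12.1.2; crude → 12.1.2.1. Scheduled 2%. No special measure applies. → 2%.
Line C: pharmaceutical → 12.4; granular → 12.4.3; analytical-grade → 12.4.3.1. Scheduled 32%. Javaros agreement on 12.4.2.2: 12.4.3.1 not covered. → 32%.
Line D: pharmaceutical → 12.4; tablet form → 12.4.2; analytical-grade → 12.4.2.2. Scheduled 29%. Osteria agreement on 12.3.2.1: 12.4.2.2 not covered; Osteria agreement on 12.4.2: RVC < 65%; Osteria agreement on 12.4.2: RVC ≥ 45% → 12% available; preferential 12%; anti-dumping (Osteria, 12.4.2): +36%; total 12% + 36% = 48%. → 48%.
Sum: 4% + 2% + 32% + 48% = 86%.

86%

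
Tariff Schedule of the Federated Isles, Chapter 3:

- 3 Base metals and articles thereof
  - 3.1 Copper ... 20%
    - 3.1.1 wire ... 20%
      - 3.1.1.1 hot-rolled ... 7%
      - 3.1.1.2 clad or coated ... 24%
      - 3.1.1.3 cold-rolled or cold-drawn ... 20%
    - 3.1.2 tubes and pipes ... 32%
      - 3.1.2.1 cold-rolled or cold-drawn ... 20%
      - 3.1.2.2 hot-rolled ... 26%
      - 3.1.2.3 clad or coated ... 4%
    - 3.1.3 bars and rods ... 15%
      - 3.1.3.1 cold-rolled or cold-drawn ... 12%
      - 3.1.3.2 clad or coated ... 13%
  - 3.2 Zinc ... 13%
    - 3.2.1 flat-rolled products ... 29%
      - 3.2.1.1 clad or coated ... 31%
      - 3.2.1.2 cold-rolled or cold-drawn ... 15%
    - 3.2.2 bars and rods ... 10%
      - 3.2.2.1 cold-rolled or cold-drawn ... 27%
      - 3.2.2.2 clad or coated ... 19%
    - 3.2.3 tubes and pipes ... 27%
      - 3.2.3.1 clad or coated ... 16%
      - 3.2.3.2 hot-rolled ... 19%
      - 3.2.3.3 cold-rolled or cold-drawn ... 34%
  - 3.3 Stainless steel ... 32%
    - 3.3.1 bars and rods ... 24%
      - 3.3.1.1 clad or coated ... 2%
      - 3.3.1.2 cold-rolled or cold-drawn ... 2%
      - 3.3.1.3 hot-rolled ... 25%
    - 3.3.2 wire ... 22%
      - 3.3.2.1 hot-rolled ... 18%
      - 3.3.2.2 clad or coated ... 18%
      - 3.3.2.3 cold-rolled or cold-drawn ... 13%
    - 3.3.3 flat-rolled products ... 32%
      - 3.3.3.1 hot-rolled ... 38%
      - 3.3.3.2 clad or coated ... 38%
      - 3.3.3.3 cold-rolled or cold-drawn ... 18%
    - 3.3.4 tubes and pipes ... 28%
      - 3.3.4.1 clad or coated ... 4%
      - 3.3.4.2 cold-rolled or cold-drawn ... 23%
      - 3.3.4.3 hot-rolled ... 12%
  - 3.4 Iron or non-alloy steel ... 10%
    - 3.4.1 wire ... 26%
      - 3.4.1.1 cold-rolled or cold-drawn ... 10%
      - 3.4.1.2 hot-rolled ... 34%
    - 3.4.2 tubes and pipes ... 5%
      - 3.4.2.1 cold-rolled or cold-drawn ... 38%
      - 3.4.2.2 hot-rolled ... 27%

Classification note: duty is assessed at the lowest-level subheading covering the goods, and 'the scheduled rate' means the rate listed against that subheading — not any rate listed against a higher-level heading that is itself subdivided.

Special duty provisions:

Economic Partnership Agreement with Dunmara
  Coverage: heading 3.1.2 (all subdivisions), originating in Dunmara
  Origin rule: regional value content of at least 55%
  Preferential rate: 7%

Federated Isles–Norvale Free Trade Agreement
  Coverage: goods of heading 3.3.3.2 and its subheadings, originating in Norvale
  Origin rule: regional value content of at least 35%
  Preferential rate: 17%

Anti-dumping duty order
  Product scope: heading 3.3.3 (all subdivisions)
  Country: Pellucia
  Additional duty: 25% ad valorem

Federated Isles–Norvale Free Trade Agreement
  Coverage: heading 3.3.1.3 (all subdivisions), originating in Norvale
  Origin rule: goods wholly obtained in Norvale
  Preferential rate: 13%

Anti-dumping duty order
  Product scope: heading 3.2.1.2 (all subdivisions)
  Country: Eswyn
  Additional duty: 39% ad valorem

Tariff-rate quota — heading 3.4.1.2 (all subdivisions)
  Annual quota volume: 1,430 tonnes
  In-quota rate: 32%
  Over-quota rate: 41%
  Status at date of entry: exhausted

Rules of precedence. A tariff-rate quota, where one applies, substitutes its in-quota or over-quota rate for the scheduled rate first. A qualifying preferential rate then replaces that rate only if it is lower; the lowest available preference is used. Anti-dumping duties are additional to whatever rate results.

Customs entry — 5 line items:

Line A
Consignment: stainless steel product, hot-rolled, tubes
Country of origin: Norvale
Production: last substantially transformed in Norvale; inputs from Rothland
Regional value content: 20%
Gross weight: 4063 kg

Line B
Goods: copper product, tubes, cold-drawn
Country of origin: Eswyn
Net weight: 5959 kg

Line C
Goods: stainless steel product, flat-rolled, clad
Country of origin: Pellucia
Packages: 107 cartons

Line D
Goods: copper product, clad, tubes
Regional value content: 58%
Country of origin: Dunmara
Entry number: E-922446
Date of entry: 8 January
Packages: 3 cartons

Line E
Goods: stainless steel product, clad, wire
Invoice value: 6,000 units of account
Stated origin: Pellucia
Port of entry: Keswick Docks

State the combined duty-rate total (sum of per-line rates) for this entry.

117%

Line A: stainless steel → 3.3; tubes → 3.3.4; hot-rolled → 3.3.4.3. Scheduled 12%. Norvale agreement on 3.3.3.2: 3.3.4.3 not covered; Norvale agreement on 3.3.1.3: 3.3.4.3 not covered. → 12%.
Line B: copper → 3.1; tubes → 3.1.2; cold-drawn → 3.1.2.1. Scheduled 20%. No special measure applies. → 20%.
Line C: stainless steel → 3.3; flat-rolled → 3.3.3; clad → 3.3.3.2. Scheduled 38%. anti-dumping (Pellucia, 3.3.3): +25%; total 38% + 25% = 63%. → 63%.
Line D: copper → 3.1; tubes → 3.1.2; clad → 3.1.2.3. Scheduled 4%. Dunmara agreement on 3.1.2: RVC ≥ 55% → 7% available; preference 7% not lower than 4% → no reduction. → 4%.
Line E: stainless steel → 3.3; wire → 3.3.2; clad → 3.3.2.2. Scheduled 18%. No special measure applies. → 18%.
Sum: 12% + 20% + 63% + 4% + 18% = 117%.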